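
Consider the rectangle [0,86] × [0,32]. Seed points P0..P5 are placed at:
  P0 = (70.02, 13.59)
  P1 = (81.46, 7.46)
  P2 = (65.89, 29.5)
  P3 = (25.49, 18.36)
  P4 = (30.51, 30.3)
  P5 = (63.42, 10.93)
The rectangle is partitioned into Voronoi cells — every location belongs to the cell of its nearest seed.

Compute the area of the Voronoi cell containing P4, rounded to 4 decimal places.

1. box [0,86]×[0,32]: [(0, 0) (86, 0) (86, 32) (0, 32)]
2. ⊥bis P4·P0 via (50.265,21.945): [(0, 0) (40.9838, 0) (54.5176, 32) (0, 32)]  |A|=1528.0216
3. ⊥bis P4·P1 via (55.985,18.88): [(0, 0) (40.9838, 0) (54.5176, 32) (0, 32)]  |A|=1528.0216
4. ⊥bis P4·P2 via (48.2,29.9): [(0, 0) (40.9838, 0) (47.8933, 16.3373) (48.2475, 32) (0, 32)]  |A|=1478.9183
5. ⊥bis P4·P3 via (28,24.33): [(47.7601, 16.0222) (47.8933, 16.3373) (48.2475, 32) (9.757, 32)]  |A|=308.485
6. ⊥bis P4·P5 via (46.965,20.615): [(44.9557, 17.2012) (48.031, 22.4262) (48.2475, 32) (9.757, 32)]  |A|=298.9618
7. canonical 4-gon: [(44.9557, 17.2012) (48.031, 22.4262) (48.2475, 32) (9.757, 32)]
8. shoelace: 298.9618

Area of P4's cell: 298.9618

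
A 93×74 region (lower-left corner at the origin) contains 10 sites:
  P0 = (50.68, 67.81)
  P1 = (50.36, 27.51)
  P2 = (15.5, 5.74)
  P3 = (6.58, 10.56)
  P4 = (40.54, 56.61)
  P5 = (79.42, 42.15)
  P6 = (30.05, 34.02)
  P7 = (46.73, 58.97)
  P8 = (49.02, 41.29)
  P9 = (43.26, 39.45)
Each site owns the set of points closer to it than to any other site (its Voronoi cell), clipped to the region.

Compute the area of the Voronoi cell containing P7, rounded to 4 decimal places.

1. box [0,93]×[0,74]: [(0, 0) (93, 0) (93, 74) (0, 74)]
2. ⊥bis P7·P0 via (48.705,63.39): [(0, 0) (93, 0) (93, 43.5976) (24.9601, 74) (0, 74)]  |A|=5847.71
3. ⊥bis P7·P1 via (48.545,43.24): [(0, 37.6387) (84.5124, 47.3901) (24.9601, 74) (0, 74)]  |A|=1868.5853
4. ⊥bis P7·P2 via (31.115,32.355): [(0, 50.6101) (18.4757, 39.7705) (84.5124, 47.3901) (24.9601, 74) (0, 74)]  |A|=1748.7566
5. ⊥bis P7·P3 via (26.655,34.765): [(0, 56.872) (20.3579, 39.9876) (84.5124, 47.3901) (24.9601, 74) (0, 74)]  |A|=1672.8103
6. ⊥bis P7·P4 via (43.635,57.79): [(49.1555, 43.3104) (84.5124, 47.3901) (40.0204, 67.2705)]  |A|=442.2116
7. ⊥bis P7·P5 via (63.075,50.56): [(49.1555, 43.3104) (59.988, 44.5603) (65.7562, 55.771) (40.0204, 67.2705)]  |A|=312.9059
8. ⊥bis P7·P6 via (38.39,46.495): [(49.1555, 43.3104) (59.988, 44.5603) (65.7562, 55.771) (40.0204, 67.2705)]  |A|=312.9059
9. ⊥bis P7·P8 via (47.875,50.13): [(46.6175, 49.9671) (63.9233, 52.2087) (65.7562, 55.771) (40.0204, 67.2705)]  |A|=213.4962
10. ⊥bis P7·P9 via (44.995,49.21): [(46.6175, 49.9671) (63.9233, 52.2087) (65.7562, 55.771) (40.0204, 67.2705)]  |A|=213.4962
11. canonical 4-gon: [(46.6175, 49.9671) (63.9233, 52.2087) (65.7562, 55.771) (40.0204, 67.2705)]
12. shoelace: 213.4962

Area of P7's cell: 213.4962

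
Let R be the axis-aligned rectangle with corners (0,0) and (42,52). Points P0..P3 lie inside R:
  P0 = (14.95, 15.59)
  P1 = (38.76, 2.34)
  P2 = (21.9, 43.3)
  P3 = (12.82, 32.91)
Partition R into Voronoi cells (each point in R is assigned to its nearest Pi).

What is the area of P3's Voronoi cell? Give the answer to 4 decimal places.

1. box [0,42]×[0,52]: [(0, 0) (42, 0) (42, 52) (0, 52)]
2. ⊥bis P3·P0 via (13.885,24.25): [(0, 22.5424) (42, 27.7076) (42, 52) (0, 52)]  |A|=1128.7501
3. ⊥bis P3·P1 via (25.79,17.625): [(0, 22.5424) (36.9386, 27.0851) (42, 31.3799) (42, 52) (0, 52)]  |A|=1119.4566
4. ⊥bis P3·P2 via (17.36,38.105): [(0, 22.5424) (30.8295, 26.3338) (1.4603, 52) (0, 52)]  |A|=472.8208
5. canonical 4-gon: [(0, 22.5424) (30.8295, 26.3338) (1.4603, 52) (0, 52)]
6. shoelace: 472.8208

Area of P3's cell: 472.8208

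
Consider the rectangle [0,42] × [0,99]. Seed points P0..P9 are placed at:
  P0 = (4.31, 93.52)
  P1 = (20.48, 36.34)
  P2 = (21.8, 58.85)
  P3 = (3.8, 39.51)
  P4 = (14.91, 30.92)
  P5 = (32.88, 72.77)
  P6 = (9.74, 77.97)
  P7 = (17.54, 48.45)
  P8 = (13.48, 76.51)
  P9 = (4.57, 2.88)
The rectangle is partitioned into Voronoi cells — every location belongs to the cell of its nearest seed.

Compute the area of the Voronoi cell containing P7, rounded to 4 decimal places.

Area of P7's cell: 292.1879

1. box [0,42]×[0,99]: [(0, 0) (42, 0) (42, 99) (0, 99)]
2. ⊥bis P7·P0 via (10.925,70.985): [(0, 67.778) (0, 0) (42, 0) (42, 80.1069)]  |A|=3105.5829
3. ⊥bis P7·P1 via (19.01,42.395): [(0, 67.778) (0, 37.7799) (42, 47.9764) (42, 80.1069)]  |A|=1304.7018
4. ⊥bis P7·P2 via (19.67,53.65): [(0, 61.7071) (0, 37.7799) (36.6763, 46.6839)]  |A|=438.7826
5. ⊥bis P7·P3 via (10.67,43.98): [(0, 61.7071) (0, 60.3789) (12.6983, 40.8627) (36.6763, 46.6839)]  |A|=295.2981
6. ⊥bis P7·P4 via (16.225,39.685): [(0, 61.7071) (0, 60.3789) (12.6983, 40.8627) (36.6763, 46.6839)]  |A|=295.2981
7. ⊥bis P7·P5 via (25.21,60.61): [(0, 61.7071) (0, 60.3789) (12.6983, 40.8627) (36.6763, 46.6839)]  |A|=295.2981
8. ⊥bis P7·P6 via (13.64,63.21): [(3.1182, 60.4299) (0.4291, 59.7193) (12.6983, 40.8627) (36.6763, 46.6839)]  |A|=292.1879
9. ⊥bis P7·P8 via (15.51,62.48): [(3.1182, 60.4299) (0.4291, 59.7193) (12.6983, 40.8627) (36.6763, 46.6839)]  |A|=292.1879
10. ⊥bis P7·P9 via (11.055,25.665): [(3.1182, 60.4299) (0.4291, 59.7193) (12.6983, 40.8627) (36.6763, 46.6839)]  |A|=292.1879
11. canonical 4-gon: [(3.1182, 60.4299) (0.4291, 59.7193) (12.6983, 40.8627) (36.6763, 46.6839)]
12. shoelace: 292.1879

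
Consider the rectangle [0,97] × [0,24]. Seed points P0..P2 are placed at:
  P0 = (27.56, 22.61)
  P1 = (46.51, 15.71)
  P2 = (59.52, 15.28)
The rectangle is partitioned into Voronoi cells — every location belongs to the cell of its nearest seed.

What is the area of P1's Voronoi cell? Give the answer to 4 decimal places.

1. box [0,97]×[0,24]: [(0, 0) (97, 0) (97, 24) (0, 24)]
2. ⊥bis P1·P0 via (37.035,19.16): [(30.0585, 0) (97, 0) (97, 24) (38.7973, 24)]  |A|=1501.7297
3. ⊥bis P1·P2 via (53.015,15.495): [(30.0585, 0) (52.5029, 0) (53.2961, 24) (38.7973, 24)]  |A|=443.3174
4. canonical 4-gon: [(30.0585, 0) (52.5029, 0) (53.2961, 24) (38.7973, 24)]
5. shoelace: 443.3174

Area of P1's cell: 443.3174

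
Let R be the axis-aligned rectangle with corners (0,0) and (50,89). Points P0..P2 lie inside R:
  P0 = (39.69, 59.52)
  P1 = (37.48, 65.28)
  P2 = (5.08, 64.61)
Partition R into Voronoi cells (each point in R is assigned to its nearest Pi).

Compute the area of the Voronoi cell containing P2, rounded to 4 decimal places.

Area of P2's cell: 1670.0906

1. box [0,50]×[0,89]: [(0, 0) (50, 0) (50, 89) (0, 89)]
2. ⊥bis P2·P0 via (22.385,62.065): [(0, 0) (13.2573, 0) (26.3463, 89) (0, 89)]  |A|=1762.3569
3. ⊥bis P2·P1 via (21.28,64.945): [(0, 0) (13.2573, 0) (21.4684, 55.8327) (20.7826, 89) (0, 89)]  |A|=1670.0906
4. canonical 5-gon: [(0, 0) (13.2573, 0) (21.4684, 55.8327) (20.7826, 89) (0, 89)]
5. shoelace: 1670.0906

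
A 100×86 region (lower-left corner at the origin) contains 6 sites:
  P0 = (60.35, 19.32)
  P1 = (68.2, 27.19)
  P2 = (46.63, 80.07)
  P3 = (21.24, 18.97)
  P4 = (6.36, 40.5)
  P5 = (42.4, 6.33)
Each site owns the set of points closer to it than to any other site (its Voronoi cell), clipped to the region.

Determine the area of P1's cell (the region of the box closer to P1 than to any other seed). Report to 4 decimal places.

Area of P1's cell: 2396.6339

1. box [0,100]×[0,86]: [(0, 0) (100, 0) (100, 86) (0, 86)]
2. ⊥bis P1·P0 via (64.275,23.255): [(87.5892, 0) (100, 0) (100, 86) (1.3701, 86)]  |A|=4774.7463
3. ⊥bis P1·P2 via (57.415,53.63): [(40.6703, 46.7997) (87.5892, 0) (100, 0) (100, 71.0006)]  |A|=2396.6339
4. ⊥bis P1·P3 via (44.72,23.08): [(40.6703, 46.7997) (87.5892, 0) (100, 0) (100, 71.0006)]  |A|=2396.6339
5. ⊥bis P1·P4 via (37.28,33.845): [(40.6703, 46.7997) (87.5892, 0) (100, 0) (100, 71.0006)]  |A|=2396.6339
6. ⊥bis P1·P5 via (55.3,16.76): [(40.6703, 46.7997) (87.5892, 0) (100, 0) (100, 71.0006)]  |A|=2396.6339
7. canonical 4-gon: [(40.6703, 46.7997) (87.5892, 0) (100, 0) (100, 71.0006)]
8. shoelace: 2396.6339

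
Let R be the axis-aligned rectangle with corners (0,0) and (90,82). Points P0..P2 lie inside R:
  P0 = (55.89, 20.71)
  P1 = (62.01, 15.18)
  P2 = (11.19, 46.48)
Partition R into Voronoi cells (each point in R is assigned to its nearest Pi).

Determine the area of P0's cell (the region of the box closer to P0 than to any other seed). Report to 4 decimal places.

1. box [0,90]×[0,82]: [(0, 0) (90, 0) (90, 82) (0, 82)]
2. ⊥bis P0·P1 via (58.95,17.945): [(0, 0) (42.735, 0) (90, 52.3077) (90, 82) (0, 82)]  |A|=6143.8369
3. ⊥bis P0·P2 via (33.54,33.595): [(14.1721, 0) (42.735, 0) (90, 52.3077) (90, 82) (61.446, 82)]  |A|=3043.4942
4. canonical 5-gon: [(14.1721, 0) (42.735, 0) (90, 52.3077) (90, 82) (61.446, 82)]
5. shoelace: 3043.4942

Area of P0's cell: 3043.4942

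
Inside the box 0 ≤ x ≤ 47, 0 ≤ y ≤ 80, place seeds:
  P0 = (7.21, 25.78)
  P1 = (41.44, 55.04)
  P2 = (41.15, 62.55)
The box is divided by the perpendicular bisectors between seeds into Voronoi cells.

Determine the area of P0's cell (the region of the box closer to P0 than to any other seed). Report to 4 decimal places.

1. box [0,47]×[0,80]: [(0, 0) (47, 0) (47, 80) (0, 80)]
2. ⊥bis P0·P1 via (24.325,40.41): [(0, 68.8668) (0, 0) (47, 0) (47, 13.8835)]  |A|=1944.6312
3. ⊥bis P0·P2 via (24.18,44.165): [(9.6538, 57.5732) (0, 66.484) (0, 0) (47, 0) (47, 13.8835)]  |A|=1933.1298
4. canonical 5-gon: [(9.6538, 57.5732) (0, 66.484) (0, 0) (47, 0) (47, 13.8835)]
5. shoelace: 1933.1298

Area of P0's cell: 1933.1298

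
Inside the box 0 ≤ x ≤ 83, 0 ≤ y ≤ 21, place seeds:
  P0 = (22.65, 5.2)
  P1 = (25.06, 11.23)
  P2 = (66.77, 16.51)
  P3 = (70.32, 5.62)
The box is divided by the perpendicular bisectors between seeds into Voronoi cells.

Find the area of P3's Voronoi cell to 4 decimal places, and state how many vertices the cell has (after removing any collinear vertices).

1. box [0,83]×[0,21]: [(0, 0) (83, 0) (83, 21) (0, 21)]
2. ⊥bis P3·P0 via (46.485,5.41): [(46.5327, 0) (83, 0) (83, 21) (46.3476, 21)]  |A|=767.7568
3. ⊥bis P3·P1 via (47.69,8.425): [(46.6457, 0) (83, 0) (83, 21) (49.2487, 21)]  |A|=736.1089
4. ⊥bis P3·P2 via (68.545,11.065): [(47.1529, 4.0914) (46.6457, 0) (83, 0) (83, 15.7771)]  |A|=357.1534
5. canonical 4-gon: [(47.1529, 4.0914) (46.6457, 0) (83, 0) (83, 15.7771)]
6. shoelace: 357.1534

Area of P3's cell: 357.1534 (4 vertices)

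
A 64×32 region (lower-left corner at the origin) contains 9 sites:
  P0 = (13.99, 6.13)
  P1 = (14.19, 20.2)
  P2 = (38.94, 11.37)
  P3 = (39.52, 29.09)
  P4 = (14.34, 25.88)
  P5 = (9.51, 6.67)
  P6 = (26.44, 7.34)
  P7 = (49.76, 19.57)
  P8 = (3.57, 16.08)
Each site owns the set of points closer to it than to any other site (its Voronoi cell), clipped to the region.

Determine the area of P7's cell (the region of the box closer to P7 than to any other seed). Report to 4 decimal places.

1. box [0,64]×[0,32]: [(0, 0) (64, 0) (64, 32) (0, 32)]
2. ⊥bis P7·P0 via (31.875,12.85): [(36.7032, 0) (64, 0) (64, 32) (24.6797, 32)]  |A|=1065.874
3. ⊥bis P7·P1 via (31.975,19.885): [(31.8515, 12.9125) (36.7032, 0) (64, 0) (64, 32) (32.1896, 32)]  |A|=994.2017
4. ⊥bis P7·P2 via (44.35,15.47): [(32.1812, 31.5269) (56.074, 0) (64, 0) (64, 32) (32.1896, 32)]  |A|=641.5664
5. ⊥bis P7·P3 via (44.64,24.33): [(40.7811, 20.1792) (56.074, 0) (64, 0) (64, 32) (51.7707, 32)]  |A|=523.7525
6. ⊥bis P7·P4 via (32.05,22.725): [(40.7811, 20.1792) (56.074, 0) (64, 0) (64, 32) (51.7707, 32)]  |A|=523.7525
7. ⊥bis P7·P5 via (29.635,13.12): [(40.7811, 20.1792) (56.074, 0) (64, 0) (64, 32) (51.7707, 32)]  |A|=523.7525
8. ⊥bis P7·P6 via (38.1,13.455): [(40.7811, 20.1792) (56.074, 0) (64, 0) (64, 32) (51.7707, 32)]  |A|=523.7525
9. ⊥bis P7·P8 via (26.665,17.825): [(40.7811, 20.1792) (56.074, 0) (64, 0) (64, 32) (51.7707, 32)]  |A|=523.7525
10. canonical 5-gon: [(40.7811, 20.1792) (56.074, 0) (64, 0) (64, 32) (51.7707, 32)]
11. shoelace: 523.7525

Area of P7's cell: 523.7525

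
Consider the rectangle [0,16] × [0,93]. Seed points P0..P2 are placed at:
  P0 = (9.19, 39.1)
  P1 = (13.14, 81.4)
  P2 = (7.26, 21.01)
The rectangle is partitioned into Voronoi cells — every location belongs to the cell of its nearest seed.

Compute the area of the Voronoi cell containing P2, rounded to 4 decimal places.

1. box [0,16]×[0,93]: [(0, 0) (16, 0) (16, 93) (0, 93)]
2. ⊥bis P2·P0 via (8.225,30.055): [(0, 30.9325) (0, 0) (16, 0) (16, 29.2255)]  |A|=481.2641
3. ⊥bis P2·P1 via (10.2,51.205): [(0, 30.9325) (0, 0) (16, 0) (16, 29.2255)]  |A|=481.2641
4. canonical 4-gon: [(0, 30.9325) (0, 0) (16, 0) (16, 29.2255)]
5. shoelace: 481.2641

Area of P2's cell: 481.2641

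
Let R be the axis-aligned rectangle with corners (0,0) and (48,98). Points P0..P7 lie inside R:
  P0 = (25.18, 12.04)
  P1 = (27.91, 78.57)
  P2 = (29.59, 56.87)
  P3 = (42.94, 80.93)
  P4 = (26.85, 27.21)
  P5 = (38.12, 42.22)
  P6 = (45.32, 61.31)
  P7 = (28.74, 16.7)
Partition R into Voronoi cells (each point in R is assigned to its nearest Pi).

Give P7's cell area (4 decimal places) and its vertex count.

Area of P7's cell: 390.7004 (5 vertices)

1. box [0,48]×[0,98]: [(0, 0) (48, 0) (48, 98) (0, 98)]
2. ⊥bis P7·P0 via (26.96,14.37): [(0, 34.9661) (45.7702, 0) (48, 0) (48, 98) (0, 98)]  |A|=3903.799
3. ⊥bis P7·P1 via (28.325,47.635): [(0, 47.255) (0, 34.9661) (45.7702, 0) (48, 0) (48, 47.8989)]  |A|=1483.494
4. ⊥bis P7·P2 via (29.165,36.785): [(0, 37.4021) (0, 34.9661) (45.7702, 0) (48, 0) (48, 36.3865)]  |A|=970.725
5. ⊥bis P7·P3 via (35.84,48.815): [(0, 37.4021) (0, 34.9661) (45.7702, 0) (48, 0) (48, 36.3865)]  |A|=970.725
6. ⊥bis P7·P4 via (27.795,21.955): [(19.0822, 20.3882) (45.7702, 0) (48, 0) (48, 25.5884)]  |A|=392.7112
7. ⊥bis P7·P5 via (33.43,29.46): [(45.2894, 25.101) (19.0822, 20.3882) (45.7702, 0) (48, 0) (48, 24.1047)]  |A|=390.7004
8. ⊥bis P7·P6 via (37.03,39.005): [(45.2894, 25.101) (19.0822, 20.3882) (45.7702, 0) (48, 0) (48, 24.1047)]  |A|=390.7004
9. canonical 5-gon: [(45.2894, 25.101) (19.0822, 20.3882) (45.7702, 0) (48, 0) (48, 24.1047)]
10. shoelace: 390.7004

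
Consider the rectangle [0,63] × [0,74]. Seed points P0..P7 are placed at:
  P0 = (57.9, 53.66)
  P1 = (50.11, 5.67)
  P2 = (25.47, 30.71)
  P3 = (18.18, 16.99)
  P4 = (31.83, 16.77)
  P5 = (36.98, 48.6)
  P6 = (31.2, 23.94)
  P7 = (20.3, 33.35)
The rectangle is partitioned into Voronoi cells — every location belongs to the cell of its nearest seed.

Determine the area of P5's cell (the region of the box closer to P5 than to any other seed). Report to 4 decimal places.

Area of P5's cell: 1184.7039

1. box [0,63]×[0,74]: [(0, 0) (63, 0) (63, 74) (0, 74)]
2. ⊥bis P5·P0 via (47.44,51.13): [(0, 0) (59.807, 0) (41.9083, 74) (0, 74)]  |A|=3763.4681
3. ⊥bis P5·P1 via (43.545,27.135): [(0, 13.8169) (52.5757, 29.897) (41.9083, 74) (0, 74)]  |A|=2506.226
4. ⊥bis P5·P2 via (31.225,39.655): [(0, 59.7444) (48.3843, 28.6151) (52.5757, 29.897) (41.9083, 74) (0, 74)]  |A|=1395.1398
5. ⊥bis P5·P3 via (27.58,32.795): [(0, 59.7444) (48.3843, 28.6151) (52.5757, 29.897) (41.9083, 74) (0, 74)]  |A|=1395.1398
6. ⊥bis P5·P4 via (34.405,32.685): [(0, 59.7444) (44.6298, 31.0307) (52.2507, 29.7976) (52.5757, 29.897) (41.9083, 74) (0, 74)]  |A|=1388.2502
7. ⊥bis P5·P6 via (34.09,36.27): [(0, 59.7444) (37.8596, 35.3864) (52.0526, 32.0598) (41.9083, 74) (0, 74)]  |A|=1359.7253
8. ⊥bis P5·P7 via (28.64,40.975): [(0, 72.3006) (27.8782, 41.8083) (37.8596, 35.3864) (52.0526, 32.0598) (41.9083, 74) (0, 74)]  |A|=1184.7039
9. canonical 6-gon: [(0, 72.3006) (27.8782, 41.8083) (37.8596, 35.3864) (52.0526, 32.0598) (41.9083, 74) (0, 74)]
10. shoelace: 1184.7039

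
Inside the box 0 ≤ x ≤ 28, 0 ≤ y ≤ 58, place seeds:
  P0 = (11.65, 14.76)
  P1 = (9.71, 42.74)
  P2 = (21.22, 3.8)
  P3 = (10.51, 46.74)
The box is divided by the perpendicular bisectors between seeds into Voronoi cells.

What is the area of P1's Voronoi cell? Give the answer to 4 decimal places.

Area of P1's cell: 419.4906

1. box [0,28]×[0,58]: [(0, 0) (28, 0) (28, 58) (0, 58)]
2. ⊥bis P1·P0 via (10.68,28.75): [(0, 28.0095) (28, 29.9509) (28, 58) (0, 58)]  |A|=812.5546
3. ⊥bis P1·P2 via (15.465,23.27): [(0, 28.0095) (28, 29.9509) (28, 58) (0, 58)]  |A|=812.5546
4. ⊥bis P1·P3 via (10.11,44.74): [(0, 46.762) (0, 28.0095) (28, 29.9509) (28, 41.162)]  |A|=419.4906
5. canonical 4-gon: [(0, 46.762) (0, 28.0095) (28, 29.9509) (28, 41.162)]
6. shoelace: 419.4906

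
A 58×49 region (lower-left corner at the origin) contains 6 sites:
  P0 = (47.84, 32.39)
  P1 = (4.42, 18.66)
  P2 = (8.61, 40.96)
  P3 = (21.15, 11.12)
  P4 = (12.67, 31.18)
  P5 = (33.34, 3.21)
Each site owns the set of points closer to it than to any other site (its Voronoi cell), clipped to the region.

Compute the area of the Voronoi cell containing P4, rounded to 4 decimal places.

1. box [0,58]×[0,49]: [(0, 0) (58, 0) (58, 49) (0, 49)]
2. ⊥bis P4·P0 via (30.255,31.785): [(0, 0) (31.3485, 0) (29.6627, 49) (0, 49)]  |A|=1494.7761
3. ⊥bis P4·P1 via (8.545,24.92): [(0, 30.5507) (31.0003, 10.1232) (29.6627, 49) (0, 49)]  |A|=862.5626
4. ⊥bis P4·P2 via (10.64,36.07): [(0, 31.653) (0, 30.5507) (31.0003, 10.1232) (29.8334, 44.0378)]  |A|=530.2063
5. ⊥bis P4·P3 via (16.91,21.15): [(0, 31.653) (0, 30.5507) (15.2995, 20.4692) (30.4243, 26.8629) (29.8334, 44.0378)]  |A|=401.7719
6. ⊥bis P4·P5 via (23.005,17.195): [(0, 31.653) (0, 30.5507) (15.2995, 20.4692) (30.4243, 26.8629) (29.8334, 44.0378)]  |A|=401.7719
7. canonical 5-gon: [(0, 31.653) (0, 30.5507) (15.2995, 20.4692) (30.4243, 26.8629) (29.8334, 44.0378)]
8. shoelace: 401.7719

Area of P4's cell: 401.7719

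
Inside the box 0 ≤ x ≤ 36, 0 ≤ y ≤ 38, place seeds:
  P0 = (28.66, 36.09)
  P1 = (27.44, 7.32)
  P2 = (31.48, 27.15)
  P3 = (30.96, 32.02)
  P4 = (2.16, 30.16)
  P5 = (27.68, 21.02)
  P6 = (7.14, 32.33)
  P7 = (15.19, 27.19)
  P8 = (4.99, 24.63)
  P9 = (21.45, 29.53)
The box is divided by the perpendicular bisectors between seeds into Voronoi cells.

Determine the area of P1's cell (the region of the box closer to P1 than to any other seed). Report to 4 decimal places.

1. box [0,36]×[0,38]: [(0, 0) (36, 0) (36, 38) (0, 38)]
2. ⊥bis P1·P0 via (28.05,21.705): [(0, 22.8945) (0, 0) (36, 0) (36, 21.3679)]  |A|=796.7222
3. ⊥bis P1·P2 via (29.46,17.235): [(2.1228, 22.8044) (0, 22.8945) (0, 0) (36, 0) (36, 15.9026)]  |A|=704.1481
4. ⊥bis P1·P3 via (29.2,19.67): [(2.1228, 22.8044) (0, 22.8945) (0, 0) (36, 0) (36, 15.9026)]  |A|=704.1481
5. ⊥bis P1·P4 via (14.8,18.74): [(15.9306, 19.9914) (0, 2.3589) (0, 0) (36, 0) (36, 15.9026)]  |A|=538.212
6. ⊥bis P1·P5 via (27.56,14.17): [(10.9342, 14.4613) (0, 2.3589) (0, 0) (36, 0) (36, 14.0221)]  |A|=448.9369
7. ⊥bis P1·P6 via (17.29,19.825): [(10.9342, 14.4613) (0, 2.3589) (0, 0) (36, 0) (36, 14.0221)]  |A|=448.9369
8. ⊥bis P1·P7 via (21.315,17.255): [(16.6218, 14.3616) (3.5797, 6.3211) (0, 2.3589) (0, 0) (36, 0) (36, 14.0221)]  |A|=425.4216
9. ⊥bis P1·P8 via (16.215,15.975): [(16.6218, 14.3616) (13.4753, 12.4218) (3.8975, 0) (36, 0) (36, 14.0221)]  |A|=376.6366
10. ⊥bis P1·P9 via (24.445,18.425): [(16.6218, 14.3616) (13.4753, 12.4218) (3.8975, 0) (36, 0) (36, 14.0221)]  |A|=376.6366
11. canonical 5-gon: [(16.6218, 14.3616) (13.4753, 12.4218) (3.8975, 0) (36, 0) (36, 14.0221)]
12. shoelace: 376.6366

Area of P1's cell: 376.6366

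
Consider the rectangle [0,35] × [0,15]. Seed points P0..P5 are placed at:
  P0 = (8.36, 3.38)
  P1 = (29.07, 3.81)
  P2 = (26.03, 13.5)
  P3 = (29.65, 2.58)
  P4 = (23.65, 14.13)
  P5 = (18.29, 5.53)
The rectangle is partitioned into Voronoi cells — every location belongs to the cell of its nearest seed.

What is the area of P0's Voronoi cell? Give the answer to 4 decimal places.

1. box [0,35]×[0,15]: [(0, 0) (35, 0) (35, 15) (0, 15)]
2. ⊥bis P0·P1 via (18.715,3.595): [(0, 0) (18.7896, 0) (18.4782, 15) (0, 15)]  |A|=279.5088
3. ⊥bis P0·P2 via (17.195,8.44): [(0, 0) (18.7896, 0) (18.6678, 5.8684) (13.4379, 15) (0, 15)]  |A|=256.4961
4. ⊥bis P0·P3 via (19.005,2.98): [(0, 0) (18.7896, 0) (18.6678, 5.8684) (13.4379, 15) (0, 15)]  |A|=256.4961
5. ⊥bis P0·P4 via (16.005,8.755): [(0, 0) (18.7896, 0) (18.6871, 4.9402) (11.6143, 15) (0, 15)]  |A|=244.9842
6. ⊥bis P0·P5 via (13.325,4.455): [(0, 0) (14.2896, 0) (11.0418, 15) (0, 15)]  |A|=189.9856
7. canonical 4-gon: [(0, 0) (14.2896, 0) (11.0418, 15) (0, 15)]
8. shoelace: 189.9856

Area of P0's cell: 189.9856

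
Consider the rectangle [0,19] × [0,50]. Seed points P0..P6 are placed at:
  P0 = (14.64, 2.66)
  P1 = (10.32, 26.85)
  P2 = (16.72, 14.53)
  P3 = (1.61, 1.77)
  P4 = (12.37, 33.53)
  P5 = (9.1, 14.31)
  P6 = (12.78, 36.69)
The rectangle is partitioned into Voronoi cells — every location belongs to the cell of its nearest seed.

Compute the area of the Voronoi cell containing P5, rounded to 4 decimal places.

Area of P5's cell: 160.5344

1. box [0,19]×[0,50]: [(0, 0) (19, 0) (19, 50) (0, 50)]
2. ⊥bis P5·P0 via (11.87,8.485): [(0, 2.8404) (19, 11.8756) (19, 50) (0, 50)]  |A|=810.1984
3. ⊥bis P5·P1 via (9.71,20.58): [(0, 21.5247) (0, 2.8404) (19, 11.8756) (19, 19.6762)]  |A|=251.6066
4. ⊥bis P5·P2 via (12.91,14.42): [(12.7407, 20.2852) (0, 21.5247) (0, 2.8404) (13.0649, 9.0532)]  |A|=193.4047
5. ⊥bis P5·P3 via (5.355,8.04): [(12.7407, 20.2852) (0, 21.5247) (0, 11.2385) (7.828, 6.5629) (13.0649, 9.0532)]  |A|=160.5344
6. ⊥bis P5·P4 via (10.735,23.92): [(12.7407, 20.2852) (0, 21.5247) (0, 11.2385) (7.828, 6.5629) (13.0649, 9.0532)]  |A|=160.5344
7. ⊥bis P5·P6 via (10.94,25.5): [(12.7407, 20.2852) (0, 21.5247) (0, 11.2385) (7.828, 6.5629) (13.0649, 9.0532)]  |A|=160.5344
8. canonical 5-gon: [(12.7407, 20.2852) (0, 21.5247) (0, 11.2385) (7.828, 6.5629) (13.0649, 9.0532)]
9. shoelace: 160.5344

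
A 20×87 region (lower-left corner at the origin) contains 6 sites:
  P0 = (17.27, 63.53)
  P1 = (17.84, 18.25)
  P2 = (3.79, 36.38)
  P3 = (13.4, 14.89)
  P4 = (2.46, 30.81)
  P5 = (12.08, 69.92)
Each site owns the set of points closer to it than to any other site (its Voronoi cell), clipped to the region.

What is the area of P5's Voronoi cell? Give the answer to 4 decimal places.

1. box [0,20]×[0,87]: [(0, 0) (20, 0) (20, 87) (0, 87)]
2. ⊥bis P5·P0 via (14.675,66.725): [(0, 54.8059) (20, 71.05) (20, 87) (0, 87)]  |A|=481.4413
3. ⊥bis P5·P1 via (14.96,44.085): [(0, 54.8059) (20, 71.05) (20, 87) (0, 87)]  |A|=481.4413
4. ⊥bis P5·P2 via (7.935,53.15): [(0, 55.1113) (0.2883, 55.04) (20, 71.05) (20, 87) (0, 87)]  |A|=481.3973
5. ⊥bis P5·P3 via (12.74,42.405): [(0, 55.1113) (0.2883, 55.04) (20, 71.05) (20, 87) (0, 87)]  |A|=481.3973
6. ⊥bis P5·P4 via (7.27,50.365): [(0, 55.1113) (0.2883, 55.04) (20, 71.05) (20, 87) (0, 87)]  |A|=481.3973
7. canonical 5-gon: [(0, 55.1113) (0.2883, 55.04) (20, 71.05) (20, 87) (0, 87)]
8. shoelace: 481.3973

Area of P5's cell: 481.3973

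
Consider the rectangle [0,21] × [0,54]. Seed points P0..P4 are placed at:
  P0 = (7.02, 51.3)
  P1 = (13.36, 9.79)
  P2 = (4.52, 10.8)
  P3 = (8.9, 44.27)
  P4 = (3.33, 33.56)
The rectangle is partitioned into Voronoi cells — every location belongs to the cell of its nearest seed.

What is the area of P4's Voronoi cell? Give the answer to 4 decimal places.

Area of P4's cell: 275.3056

1. box [0,21]×[0,54]: [(0, 0) (21, 0) (21, 54) (0, 54)]
2. ⊥bis P4·P0 via (5.175,42.43): [(0, 43.5064) (0, 0) (21, 0) (21, 39.1383)]  |A|=867.7699
3. ⊥bis P4·P1 via (8.345,21.675): [(0, 43.5064) (0, 18.1537) (21, 27.0149) (21, 39.1383)]  |A|=393.4991
4. ⊥bis P4·P2 via (3.925,22.18): [(0, 43.5064) (0, 21.9748) (10.3362, 22.5152) (21, 27.0149) (21, 39.1383)]  |A|=373.7515
5. ⊥bis P4·P3 via (6.115,38.915): [(0, 42.0953) (0, 21.9748) (10.3362, 22.5152) (21, 27.0149) (21, 31.1737)]  |A|=275.3056
6. canonical 5-gon: [(0, 42.0953) (0, 21.9748) (10.3362, 22.5152) (21, 27.0149) (21, 31.1737)]
7. shoelace: 275.3056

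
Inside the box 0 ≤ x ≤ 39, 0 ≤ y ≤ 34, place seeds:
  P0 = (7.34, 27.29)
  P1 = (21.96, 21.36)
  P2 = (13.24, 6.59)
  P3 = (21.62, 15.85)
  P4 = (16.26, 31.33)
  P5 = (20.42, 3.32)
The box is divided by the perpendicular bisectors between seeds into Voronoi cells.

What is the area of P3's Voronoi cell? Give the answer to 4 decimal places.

Area of P3's cell: 230.0383

1. box [0,39]×[0,34]: [(0, 0) (39, 0) (39, 34) (0, 34)]
2. ⊥bis P3·P0 via (14.48,21.57): [(0, 3.4953) (0, 0) (39, 0) (39, 34) (24.4379, 34)]  |A|=953.2644
3. ⊥bis P3·P1 via (21.79,18.605): [(12.5609, 19.1745) (0, 3.4953) (0, 0) (39, 0) (39, 17.543)]  |A|=627.7657
4. ⊥bis P3·P2 via (17.43,11.22): [(12.5609, 19.1745) (10.9131, 17.1176) (29.8282, 0) (39, 0) (39, 17.543)]  |A|=353.3996
5. ⊥bis P3·P4 via (18.94,23.59): [(12.5609, 19.1745) (10.9131, 17.1176) (29.8282, 0) (39, 0) (39, 17.543)]  |A|=353.3996
6. ⊥bis P3·P5 via (21.02,9.585): [(12.5609, 19.1745) (10.9131, 17.1176) (19.0256, 9.776) (39, 7.8631) (39, 17.543)]  |A|=230.0383
7. canonical 5-gon: [(12.5609, 19.1745) (10.9131, 17.1176) (19.0256, 9.776) (39, 7.8631) (39, 17.543)]
8. shoelace: 230.0383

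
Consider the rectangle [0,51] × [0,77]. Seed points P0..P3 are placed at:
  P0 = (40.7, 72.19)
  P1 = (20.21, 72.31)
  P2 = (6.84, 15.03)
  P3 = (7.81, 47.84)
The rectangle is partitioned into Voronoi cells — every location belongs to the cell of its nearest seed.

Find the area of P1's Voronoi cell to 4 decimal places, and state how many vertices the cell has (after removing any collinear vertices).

1. box [0,51]×[0,77]: [(0, 0) (51, 0) (51, 77) (0, 77)]
2. ⊥bis P1·P0 via (30.455,72.25): [(0, 0) (30.0319, 0) (30.4828, 77) (0, 77)]  |A|=2329.8154
3. ⊥bis P1·P2 via (13.525,43.67): [(0, 46.8269) (30.2647, 39.7627) (30.4828, 77) (0, 77)]  |A|=1024.1389
4. ⊥bis P1·P3 via (14.01,60.075): [(0, 67.1745) (30.3352, 51.8023) (30.4828, 77) (0, 77)]  |A|=533.0785
5. canonical 4-gon: [(0, 67.1745) (30.3352, 51.8023) (30.4828, 77) (0, 77)]
6. shoelace: 533.0785

Area of P1's cell: 533.0785 (4 vertices)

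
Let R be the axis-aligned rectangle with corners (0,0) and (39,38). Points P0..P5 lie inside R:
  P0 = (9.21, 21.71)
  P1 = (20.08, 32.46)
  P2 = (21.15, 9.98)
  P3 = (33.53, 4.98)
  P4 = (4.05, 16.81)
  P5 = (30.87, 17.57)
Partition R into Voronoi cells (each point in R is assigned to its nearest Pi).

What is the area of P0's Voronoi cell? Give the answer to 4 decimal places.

Area of P0's cell: 255.5773

1. box [0,39]×[0,38]: [(0, 0) (39, 0) (39, 38) (0, 38)]
2. ⊥bis P0·P1 via (14.645,27.085): [(0, 0) (39, 0) (39, 2.4581) (3.8505, 38) (0, 38)]  |A|=857.3605
3. ⊥bis P0·P2 via (15.18,15.845): [(0, 0.3932) (20.4529, 21.2123) (3.8505, 38) (0, 38)]  |A|=416.9039
4. ⊥bis P0·P3 via (21.37,13.345): [(0, 0.3932) (20.4529, 21.2123) (3.8505, 38) (0, 38)]  |A|=416.9039
5. ⊥bis P0·P4 via (6.63,19.26): [(0, 26.2418) (12.4814, 13.0981) (20.4529, 21.2123) (3.8505, 38) (0, 38)]  |A|=255.5906
6. ⊥bis P0·P5 via (20.04,19.64): [(0, 26.2418) (12.4814, 13.0981) (20.3134, 21.0703) (20.3587, 21.3075) (3.8505, 38) (0, 38)]  |A|=255.5773
7. canonical 6-gon: [(0, 26.2418) (12.4814, 13.0981) (20.3134, 21.0703) (20.3587, 21.3075) (3.8505, 38) (0, 38)]
8. shoelace: 255.5773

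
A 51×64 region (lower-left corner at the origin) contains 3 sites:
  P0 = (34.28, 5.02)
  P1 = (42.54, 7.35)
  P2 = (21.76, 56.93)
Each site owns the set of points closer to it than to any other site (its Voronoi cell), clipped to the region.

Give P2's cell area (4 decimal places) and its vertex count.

1. box [0,51]×[0,64]: [(0, 0) (51, 0) (51, 64) (0, 64)]
2. ⊥bis P2·P0 via (28.02,30.975): [(0, 24.2169) (51, 36.5175) (51, 64) (0, 64)]  |A|=1715.2723
3. ⊥bis P2·P1 via (32.15,32.14): [(0, 24.2169) (31.2008, 31.7422) (51, 40.0404) (51, 64) (0, 64)]  |A|=1680.3964
4. canonical 5-gon: [(0, 24.2169) (31.2008, 31.7422) (51, 40.0404) (51, 64) (0, 64)]
5. shoelace: 1680.3964

Area of P2's cell: 1680.3964 (5 vertices)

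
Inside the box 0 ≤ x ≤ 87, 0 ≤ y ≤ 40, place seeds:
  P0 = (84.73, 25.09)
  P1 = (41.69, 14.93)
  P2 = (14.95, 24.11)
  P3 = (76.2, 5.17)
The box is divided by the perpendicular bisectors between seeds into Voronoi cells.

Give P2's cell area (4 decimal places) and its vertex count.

1. box [0,87]×[0,40]: [(0, 0) (87, 0) (87, 40) (0, 40)]
2. ⊥bis P2·P0 via (49.84,24.6): [(0, 0) (50.1855, 0) (49.6237, 40) (0, 40)]  |A|=1996.1841
3. ⊥bis P2·P1 via (28.32,19.52): [(0, 0) (21.6187, 0) (35.3509, 40) (0, 40)]  |A|=1139.3915
4. ⊥bis P2·P3 via (45.575,14.64): [(0, 0) (21.6187, 0) (35.3509, 40) (0, 40)]  |A|=1139.3915
5. canonical 4-gon: [(0, 0) (21.6187, 0) (35.3509, 40) (0, 40)]
6. shoelace: 1139.3915

Area of P2's cell: 1139.3915 (4 vertices)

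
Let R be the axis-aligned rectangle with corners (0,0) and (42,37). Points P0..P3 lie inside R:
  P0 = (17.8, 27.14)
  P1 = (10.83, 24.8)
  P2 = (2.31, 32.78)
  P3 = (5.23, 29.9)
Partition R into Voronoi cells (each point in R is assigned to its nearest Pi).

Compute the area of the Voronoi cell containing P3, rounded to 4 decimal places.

Area of P3's cell: 102.3850

1. box [0,42]×[0,37]: [(0, 0) (42, 0) (42, 37) (0, 37)]
2. ⊥bis P3·P0 via (11.515,28.52): [(0, 0) (5.2529, 0) (13.377, 37) (0, 37)]  |A|=344.6515
3. ⊥bis P3·P1 via (8.03,27.35): [(0, 18.5327) (12.2836, 32.0207) (13.377, 37) (0, 37)]  |A|=146.7267
4. ⊥bis P3·P2 via (3.77,31.34): [(0, 27.5176) (0, 18.5327) (12.2836, 32.0207) (13.377, 37) (9.3525, 37)]  |A|=102.385
5. canonical 5-gon: [(0, 27.5176) (0, 18.5327) (12.2836, 32.0207) (13.377, 37) (9.3525, 37)]
6. shoelace: 102.385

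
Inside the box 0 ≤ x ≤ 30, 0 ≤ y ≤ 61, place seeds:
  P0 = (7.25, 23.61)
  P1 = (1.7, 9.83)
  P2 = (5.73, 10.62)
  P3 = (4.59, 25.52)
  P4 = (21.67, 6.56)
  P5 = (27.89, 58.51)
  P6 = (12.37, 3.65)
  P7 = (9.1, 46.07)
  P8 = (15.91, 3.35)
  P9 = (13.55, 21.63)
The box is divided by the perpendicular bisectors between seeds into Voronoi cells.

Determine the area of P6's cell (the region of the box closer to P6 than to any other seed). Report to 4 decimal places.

Area of P6's cell: 75.4798

1. box [0,30]×[0,61]: [(0, 0) (30, 0) (30, 61) (0, 61)]
2. ⊥bis P6·P0 via (9.81,13.63): [(0, 11.1136) (0, 0) (30, 0) (30, 18.809)]  |A|=448.8391
3. ⊥bis P6·P1 via (7.035,6.74): [(11.2378, 13.9962) (3.1312, 0) (30, 0) (30, 18.809)]  |A|=364.4802
4. ⊥bis P6·P2 via (9.05,7.135): [(18.1, 15.7565) (5.0649, 3.3386) (3.1312, 0) (30, 0) (30, 18.809)]  |A|=333.3458
5. ⊥bis P6·P3 via (8.48,14.585): [(18.1, 15.7565) (5.0649, 3.3386) (3.1312, 0) (30, 0) (30, 18.809)]  |A|=333.3458
6. ⊥bis P6·P4 via (17.02,5.105): [(14.7005, 12.5179) (5.0649, 3.3386) (3.1312, 0) (18.6174, 0)]  |A|=104.1369
7. ⊥bis P6·P5 via (20.13,31.08): [(14.7005, 12.5179) (5.0649, 3.3386) (3.1312, 0) (18.6174, 0)]  |A|=104.1369
8. ⊥bis P6·P7 via (10.735,24.86): [(14.7005, 12.5179) (5.0649, 3.3386) (3.1312, 0) (18.6174, 0)]  |A|=104.1369
9. ⊥bis P6·P8 via (14.14,3.5): [(14.8608, 12.0055) (14.7005, 12.5179) (5.0649, 3.3386) (3.1312, 0) (13.8434, 0)]  |A|=75.4798
10. ⊥bis P6·P9 via (12.96,12.64): [(14.8608, 12.0055) (14.7005, 12.5179) (5.0649, 3.3386) (3.1312, 0) (13.8434, 0)]  |A|=75.4798
11. canonical 5-gon: [(14.8608, 12.0055) (14.7005, 12.5179) (5.0649, 3.3386) (3.1312, 0) (13.8434, 0)]
12. shoelace: 75.4798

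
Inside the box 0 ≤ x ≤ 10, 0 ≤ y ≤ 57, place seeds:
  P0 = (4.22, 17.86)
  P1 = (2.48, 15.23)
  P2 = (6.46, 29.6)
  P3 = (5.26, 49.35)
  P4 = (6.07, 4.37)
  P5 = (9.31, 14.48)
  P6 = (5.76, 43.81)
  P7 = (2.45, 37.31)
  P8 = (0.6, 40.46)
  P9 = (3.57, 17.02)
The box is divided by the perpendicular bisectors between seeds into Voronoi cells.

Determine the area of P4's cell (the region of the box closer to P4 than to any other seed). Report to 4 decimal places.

1. box [0,10]×[0,57]: [(0, 0) (10, 0) (10, 57) (0, 57)]
2. ⊥bis P4·P0 via (5.145,11.115): [(0, 10.4094) (0, 0) (10, 0) (10, 11.7808)]  |A|=110.9511
3. ⊥bis P4·P1 via (4.275,9.8): [(0, 8.3868) (0, 0) (10, 0) (10, 11.6925)]  |A|=100.3966
4. ⊥bis P4·P2 via (6.265,16.985): [(0, 8.3868) (0, 0) (10, 0) (10, 11.6925)]  |A|=100.3966
5. ⊥bis P4·P3 via (5.665,26.86): [(0, 8.3868) (0, 0) (10, 0) (10, 11.6925)]  |A|=100.3966
6. ⊥bis P4·P5 via (7.69,9.425): [(5.38, 10.1653) (0, 8.3868) (0, 0) (10, 0) (10, 8.6847)]  |A|=93.4486
7. ⊥bis P4·P6 via (5.915,24.09): [(5.38, 10.1653) (0, 8.3868) (0, 0) (10, 0) (10, 8.6847)]  |A|=93.4486
8. ⊥bis P4·P7 via (4.26,20.84): [(5.38, 10.1653) (0, 8.3868) (0, 0) (10, 0) (10, 8.6847)]  |A|=93.4486
9. ⊥bis P4·P8 via (3.335,22.415): [(5.38, 10.1653) (0, 8.3868) (0, 0) (10, 0) (10, 8.6847)]  |A|=93.4486
10. ⊥bis P4·P9 via (4.82,10.695): [(5.38, 10.1653) (0, 8.3868) (0, 0) (10, 0) (10, 8.6847)]  |A|=93.4486
11. canonical 5-gon: [(5.38, 10.1653) (0, 8.3868) (0, 0) (10, 0) (10, 8.6847)]
12. shoelace: 93.4486

Area of P4's cell: 93.4486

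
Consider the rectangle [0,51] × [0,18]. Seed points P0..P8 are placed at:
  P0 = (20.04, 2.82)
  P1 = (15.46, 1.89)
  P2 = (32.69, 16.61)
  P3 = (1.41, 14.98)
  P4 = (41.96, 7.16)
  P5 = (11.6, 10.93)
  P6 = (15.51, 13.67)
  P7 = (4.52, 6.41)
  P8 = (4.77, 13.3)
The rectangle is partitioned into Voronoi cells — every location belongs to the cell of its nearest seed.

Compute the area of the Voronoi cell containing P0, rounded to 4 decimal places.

1. box [0,51]×[0,18]: [(0, 0) (51, 0) (51, 18) (0, 18)]
2. ⊥bis P0·P1 via (17.75,2.355): [(18.2282, 0) (51, 0) (51, 18) (14.5732, 18)]  |A|=622.7876
3. ⊥bis P0·P2 via (26.365,9.715): [(18.2282, 0) (36.9555, 0) (17.3334, 18) (14.5732, 18)]  |A|=193.3874
4. ⊥bis P0·P3 via (10.725,8.9): [(15.0694, 15.556) (18.2282, 0) (36.9555, 0) (17.3334, 18) (16.6647, 18)]  |A|=190.8317
5. ⊥bis P0·P4 via (31,4.99): [(15.0694, 15.556) (18.2282, 0) (31.988, 0) (30.8855, 5.5682) (17.3334, 18) (16.6647, 18)]  |A|=177.0016
6. ⊥bis P0·P5 via (15.82,6.875): [(16.6556, 7.7446) (18.2282, 0) (31.988, 0) (30.8855, 5.5682) (22.2108, 13.5258)]  |A|=138.878
7. ⊥bis P0·P6 via (17.775,8.245): [(16.7086, 7.7998) (16.6556, 7.7446) (18.2282, 0) (31.988, 0) (30.8855, 5.5682) (24.7795, 11.1694)]  |A|=125.0412
8. ⊥bis P0·P7 via (12.28,4.615): [(16.7086, 7.7998) (16.6556, 7.7446) (18.2282, 0) (31.988, 0) (30.8855, 5.5682) (24.7795, 11.1694)]  |A|=125.0412
9. ⊥bis P0·P8 via (12.405,8.06): [(16.7086, 7.7998) (16.6556, 7.7446) (18.2282, 0) (31.988, 0) (30.8855, 5.5682) (24.7795, 11.1694)]  |A|=125.0412
10. canonical 6-gon: [(16.7086, 7.7998) (16.6556, 7.7446) (18.2282, 0) (31.988, 0) (30.8855, 5.5682) (24.7795, 11.1694)]
11. shoelace: 125.0412

Area of P0's cell: 125.0412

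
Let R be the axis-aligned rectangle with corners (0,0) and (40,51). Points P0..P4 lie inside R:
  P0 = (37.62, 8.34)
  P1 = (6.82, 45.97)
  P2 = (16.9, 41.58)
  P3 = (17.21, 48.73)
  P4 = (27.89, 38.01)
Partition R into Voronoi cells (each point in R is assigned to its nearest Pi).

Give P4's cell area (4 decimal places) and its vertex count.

Area of P4's cell: 538.4708 (5 vertices)

1. box [0,40]×[0,51]: [(0, 0) (40, 0) (40, 51) (0, 51)]
2. ⊥bis P4·P0 via (32.755,23.175): [(0, 12.4333) (40, 25.5509) (40, 51) (0, 51)]  |A|=1280.3153
3. ⊥bis P4·P1 via (17.355,41.99): [(7.064, 14.7499) (40, 25.5509) (40, 51) (20.7589, 51)]  |A|=767.8419
4. ⊥bis P4·P2 via (22.395,39.795): [(15.1172, 17.3909) (40, 25.5509) (40, 51) (26.0348, 51)]  |A|=551.3003
5. ⊥bis P4·P3 via (22.55,43.37): [(24.0378, 44.8522) (15.1172, 17.3909) (40, 25.5509) (40, 51) (30.2086, 51)]  |A|=538.4708
6. canonical 5-gon: [(24.0378, 44.8522) (15.1172, 17.3909) (40, 25.5509) (40, 51) (30.2086, 51)]
7. shoelace: 538.4708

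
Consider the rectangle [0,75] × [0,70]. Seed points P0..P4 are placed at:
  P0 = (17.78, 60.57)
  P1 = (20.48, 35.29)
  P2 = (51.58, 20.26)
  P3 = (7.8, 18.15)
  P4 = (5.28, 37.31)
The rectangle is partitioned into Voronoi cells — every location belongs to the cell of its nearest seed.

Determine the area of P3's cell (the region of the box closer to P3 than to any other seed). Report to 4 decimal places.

Area of P3's cell: 725.3154

1. box [0,75]×[0,70]: [(0, 0) (75, 0) (75, 70) (0, 70)]
2. ⊥bis P3·P0 via (12.79,39.36): [(0, 42.3691) (0, 0) (75, 0) (75, 24.7241)]  |A|=2515.9926
3. ⊥bis P3·P1 via (14.14,26.72): [(0, 37.1806) (0, 0) (50.2584, 0)]  |A|=934.3187
4. ⊥bis P3·P2 via (29.69,19.205): [(29.8893, 15.0688) (0, 37.1806) (0, 0) (30.6156, 0)]  |A|=786.3224
5. ⊥bis P3·P4 via (6.54,27.73): [(29.8893, 15.0688) (11.8336, 28.4262) (0, 26.8698) (0, 0) (30.6156, 0)]  |A|=725.3154
6. canonical 5-gon: [(29.8893, 15.0688) (11.8336, 28.4262) (0, 26.8698) (0, 0) (30.6156, 0)]
7. shoelace: 725.3154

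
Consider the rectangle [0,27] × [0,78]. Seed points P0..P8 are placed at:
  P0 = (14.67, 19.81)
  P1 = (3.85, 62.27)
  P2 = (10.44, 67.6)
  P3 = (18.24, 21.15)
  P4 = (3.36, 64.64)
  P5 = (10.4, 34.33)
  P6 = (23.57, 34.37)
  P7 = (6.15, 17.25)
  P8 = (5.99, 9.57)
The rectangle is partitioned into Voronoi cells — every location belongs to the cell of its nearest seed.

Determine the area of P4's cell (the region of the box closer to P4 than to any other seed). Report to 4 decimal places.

Area of P4's cell: 71.8361

1. box [0,27]×[0,78]: [(0, 0) (27, 0) (27, 78) (0, 78)]
2. ⊥bis P4·P0 via (9.015,42.225): [(0, 39.9506) (27, 46.7624) (27, 78) (0, 78)]  |A|=935.3744
3. ⊥bis P4·P1 via (3.605,63.455): [(0, 62.7097) (27, 68.2919) (27, 78) (0, 78)]  |A|=337.4784
4. ⊥bis P4·P2 via (6.9,66.12): [(0, 62.7097) (7.6634, 64.2941) (1.9332, 78) (0, 78)]  |A|=71.8361
5. ⊥bis P4·P3 via (10.8,42.895): [(0, 62.7097) (7.6634, 64.2941) (1.9332, 78) (0, 78)]  |A|=71.8361
6. ⊥bis P4·P5 via (6.88,49.485): [(0, 62.7097) (7.6634, 64.2941) (1.9332, 78) (0, 78)]  |A|=71.8361
7. ⊥bis P4·P6 via (13.465,49.505): [(0, 62.7097) (7.6634, 64.2941) (1.9332, 78) (0, 78)]  |A|=71.8361
8. ⊥bis P4·P7 via (4.755,40.945): [(0, 62.7097) (7.6634, 64.2941) (1.9332, 78) (0, 78)]  |A|=71.8361
9. ⊥bis P4·P8 via (4.675,37.105): [(0, 62.7097) (7.6634, 64.2941) (1.9332, 78) (0, 78)]  |A|=71.8361
10. canonical 4-gon: [(0, 62.7097) (7.6634, 64.2941) (1.9332, 78) (0, 78)]
11. shoelace: 71.8361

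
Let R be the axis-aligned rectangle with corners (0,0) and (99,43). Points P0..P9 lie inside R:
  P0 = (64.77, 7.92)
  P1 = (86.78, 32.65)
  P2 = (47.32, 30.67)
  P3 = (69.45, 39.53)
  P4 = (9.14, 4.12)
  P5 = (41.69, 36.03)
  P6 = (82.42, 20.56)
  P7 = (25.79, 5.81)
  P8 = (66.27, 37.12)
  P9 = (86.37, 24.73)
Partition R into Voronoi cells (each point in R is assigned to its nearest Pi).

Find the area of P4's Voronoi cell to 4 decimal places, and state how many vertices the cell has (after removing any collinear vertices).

1. box [0,99]×[0,43]: [(0, 0) (99, 0) (99, 43) (0, 43)]
2. ⊥bis P4·P0 via (36.955,6.02): [(0, 0) (37.3662, 0) (34.429, 43) (0, 43)]  |A|=1543.5962
3. ⊥bis P4·P1 via (47.96,18.385): [(0, 0) (37.3662, 0) (34.429, 43) (0, 43)]  |A|=1543.5962
4. ⊥bis P4·P2 via (28.23,17.395): [(0, 0) (37.3662, 0) (37.0438, 4.7204) (10.4245, 43) (0, 43)]  |A|=1084.1567
5. ⊥bis P4·P3 via (39.295,21.825): [(0, 0) (37.3662, 0) (37.0438, 4.7204) (10.4245, 43) (0, 43)]  |A|=1084.1567
6. ⊥bis P4·P5 via (25.415,20.075): [(0, 0) (37.3662, 0) (37.0438, 4.7204) (28.6881, 16.7363) (2.9408, 43) (0, 43)]  |A|=985.8809
7. ⊥bis P4·P6 via (45.78,12.34): [(0, 0) (37.3662, 0) (37.0438, 4.7204) (28.6881, 16.7363) (2.9408, 43) (0, 43)]  |A|=985.8809
8. ⊥bis P4·P7 via (17.465,4.965): [(0, 0) (17.969, 0) (14.836, 30.8662) (2.9408, 43) (0, 43)]  |A|=614.1316
9. ⊥bis P4·P8 via (37.705,20.62): [(0, 0) (17.969, 0) (14.836, 30.8662) (2.9408, 43) (0, 43)]  |A|=614.1316
10. ⊥bis P4·P9 via (47.755,14.425): [(0, 0) (17.969, 0) (14.836, 30.8662) (2.9408, 43) (0, 43)]  |A|=614.1316
11. canonical 5-gon: [(0, 0) (17.969, 0) (14.836, 30.8662) (2.9408, 43) (0, 43)]
12. shoelace: 614.1316

Area of P4's cell: 614.1316 (5 vertices)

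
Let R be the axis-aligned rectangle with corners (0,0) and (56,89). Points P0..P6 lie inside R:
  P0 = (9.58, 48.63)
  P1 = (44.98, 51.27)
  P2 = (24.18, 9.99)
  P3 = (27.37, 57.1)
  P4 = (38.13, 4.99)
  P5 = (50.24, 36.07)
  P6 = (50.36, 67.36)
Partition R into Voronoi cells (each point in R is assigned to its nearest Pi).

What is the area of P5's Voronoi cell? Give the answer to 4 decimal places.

1. box [0,56]×[0,89]: [(0, 0) (56, 0) (56, 89) (0, 89)]
2. ⊥bis P5·P0 via (29.91,42.35): [(16.828, 0) (56, 0) (56, 89) (44.3203, 89)]  |A|=2262.9014
3. ⊥bis P5·P1 via (47.61,43.67): [(28.248, 36.9697) (16.828, 0) (56, 0) (56, 46.5734)]  |A|=1370.3419
4. ⊥bis P5·P2 via (37.21,23.03): [(28.248, 36.9697) (27.0714, 33.1608) (56, 4.2544) (56, 46.5734)]  |A|=659.3167
5. ⊥bis P5·P3 via (38.805,46.585): [(30.7639, 37.8404) (27.3803, 34.1607) (27.0714, 33.1608) (56, 4.2544) (56, 46.5734)]  |A|=656.1609
6. ⊥bis P5·P4 via (44.185,20.53): [(30.7639, 37.8404) (27.3803, 34.1607) (27.0714, 33.1608) (36.8528, 23.3869) (56, 15.9264) (56, 46.5734)]  |A|=544.4179
7. ⊥bis P5·P6 via (50.3,51.715): [(30.7639, 37.8404) (27.3803, 34.1607) (27.0714, 33.1608) (36.8528, 23.3869) (56, 15.9264) (56, 46.5734)]  |A|=544.4179
8. canonical 6-gon: [(30.7639, 37.8404) (27.3803, 34.1607) (27.0714, 33.1608) (36.8528, 23.3869) (56, 15.9264) (56, 46.5734)]
9. shoelace: 544.4179

Area of P5's cell: 544.4179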